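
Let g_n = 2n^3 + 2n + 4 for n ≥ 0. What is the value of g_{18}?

g_{18} = 2·18^3 + 2·18 + 4 = 11704.

11704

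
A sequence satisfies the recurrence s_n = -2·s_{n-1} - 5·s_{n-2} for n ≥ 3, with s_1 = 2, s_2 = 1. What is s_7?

Iterate the recurrence:
s_3 = -12; s_4 = 19; s_5 = 22; s_6 = -139; s_7 = 168.

168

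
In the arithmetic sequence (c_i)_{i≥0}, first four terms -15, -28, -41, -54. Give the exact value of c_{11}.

-158

Common difference d = -13.
c_i = -15 + (i - 0)·(-13).
c_{11} = -15 + 11·(-13) = -158.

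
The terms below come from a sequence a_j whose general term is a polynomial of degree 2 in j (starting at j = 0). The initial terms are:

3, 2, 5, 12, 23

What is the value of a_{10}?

1st diffs: -1, 3, 7, 11.
2nd diffs: 4, 4, 4 (constant).
Newton forward-difference form: a_j = 3 + (-1)·C(j,1) + 4·C(j,2).
At j = 10: j = 10, so a_{10} = 3 - 10 + 180 = 173.

173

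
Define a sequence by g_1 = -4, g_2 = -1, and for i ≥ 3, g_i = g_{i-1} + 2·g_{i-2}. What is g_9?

-429

Compute successive terms:
g_3 = -9; g_4 = -11; g_5 = -29; g_6 = -51; g_7 = -109; g_8 = -211; g_9 = -429.
(Characteristic roots are 2 and -1.)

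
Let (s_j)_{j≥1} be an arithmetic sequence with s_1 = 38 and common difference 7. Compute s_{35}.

276

s_j = 38 + (j - 1)·7.
s_{35} = 38 + 34·7 = 276.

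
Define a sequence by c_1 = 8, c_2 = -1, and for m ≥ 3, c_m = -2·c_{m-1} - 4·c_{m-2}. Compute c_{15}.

-122880

Iterate the recurrence:
c_3 = -30  c_4 = 64  c_5 = -8  …  c_{12} = -15360  c_{13} = 32768  c_{14} = -4096  c_{15} = -122880.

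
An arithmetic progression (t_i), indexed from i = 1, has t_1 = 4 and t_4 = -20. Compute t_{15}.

-108

Common difference d = (-20 - 4) / (4 - 1) = -8.
t_i = 4 + (i - 1)·(-8).
t_{15} = 4 + 14·(-8) = -108.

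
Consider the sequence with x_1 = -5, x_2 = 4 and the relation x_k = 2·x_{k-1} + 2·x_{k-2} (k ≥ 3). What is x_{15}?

Step forward from the initial values:
x_3 = -2, x_4 = 4, x_5 = 4, …, x_{12} = 6208, x_{13} = 16960, x_{14} = 46336, x_{15} = 126592.

126592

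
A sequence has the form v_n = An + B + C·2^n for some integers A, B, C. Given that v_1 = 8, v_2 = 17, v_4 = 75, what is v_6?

313

At n = 1, 2, 4: A + B + 2C = 8; 2A + B + 4C = 17; 4A + B + 16C = 75.
Subtracting the first from the second: A + 2C = 9.
Subtracting the second from the third: 2A + 12C = 58.
Solving: C = 5, A = -1, then B = -1.
So v_n = -1·n + (-1) + 5·2^n; at n=6 this is 313.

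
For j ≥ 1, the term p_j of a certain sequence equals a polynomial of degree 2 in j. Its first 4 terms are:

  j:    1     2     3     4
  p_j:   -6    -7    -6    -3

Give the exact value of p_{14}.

1st diffs: -1, 1, 3.
2nd diffs: 2, 2 (constant).
Newton forward-difference form: p_j = -6 + (-1)·C(j-1,1) + 2·C(j-1,2).
At j = 14: j-1 = 13, so p_{14} = -6 - 13 + 156 = 137.

137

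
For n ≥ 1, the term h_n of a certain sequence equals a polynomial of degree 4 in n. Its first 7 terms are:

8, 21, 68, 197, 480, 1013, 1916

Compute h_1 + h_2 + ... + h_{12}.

51202

1st diffs: 13, 47, 129, 283, 533, 903.
2nd diffs: 34, 82, 154, 250, 370.
3rd diffs: 48, 72, 96, 120.
4th diffs: 24, 24, 24 (constant).
So h_n = n^4 - 2n^3 + 4n^2 + 5.
Continuing: …, 3333, 5432, 8405, 12468, …, h_{12} = 17861.
Summing n = 1..12 (12 terms) gives 51202.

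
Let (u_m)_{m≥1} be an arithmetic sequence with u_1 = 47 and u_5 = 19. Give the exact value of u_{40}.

Common difference d = (19 - 47) / (5 - 1) = -7.
u_m = 47 + (m - 1)·(-7).
u_{40} = 47 + 39·(-7) = -226.

-226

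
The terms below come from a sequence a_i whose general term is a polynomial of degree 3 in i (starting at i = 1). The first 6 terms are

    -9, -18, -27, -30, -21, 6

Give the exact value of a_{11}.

1st diffs: -9, -9, -3, 9, 27.
2nd diffs: 0, 6, 12, 18.
3rd diffs: 6, 6, 6 (constant).
Newton forward-difference form: a_i = -9 + (-9)·C(i-1,1) + 6·C(i-1,3).
At i = 11: i-1 = 10, so a_{11} = -9 - 90 + 720 = 621.

621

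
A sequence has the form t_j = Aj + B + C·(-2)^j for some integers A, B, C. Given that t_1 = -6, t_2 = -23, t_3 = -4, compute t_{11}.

The three given values yield: A + B - 2C = -6; 2A + B + 4C = -23; 3A + B - 8C = -4.
Subtracting the first from the second: A + 6C = -17.
Subtracting the second from the third: A - 12C = 19.
Solving: C = -2, A = -5, then B = -5.
Hence t_{11} = -5·11 + (-5) + (-2)·(-2048) = 4036.

4036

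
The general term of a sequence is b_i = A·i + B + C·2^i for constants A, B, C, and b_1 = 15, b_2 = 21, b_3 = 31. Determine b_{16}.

Write the equations: A + B + 2C = 15; 2A + B + 4C = 21; 3A + B + 8C = 31.
Subtracting the first from the second: A + 2C = 6.
Subtracting the second from the third: A + 4C = 10.
Solving: C = 2, A = 2, then B = 9.
Hence b_{16} = 2·16 + 9 + 2·65536 = 131113.

131113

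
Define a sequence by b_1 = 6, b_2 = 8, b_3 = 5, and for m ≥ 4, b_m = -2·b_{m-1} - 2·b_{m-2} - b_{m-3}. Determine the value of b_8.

8

Compute successive terms:
b_4 = -32; b_5 = 46; b_6 = -33; b_7 = 6; b_8 = 8.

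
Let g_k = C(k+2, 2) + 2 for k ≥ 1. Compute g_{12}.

93

C(14, 2) = 91, so g_{12} = 93.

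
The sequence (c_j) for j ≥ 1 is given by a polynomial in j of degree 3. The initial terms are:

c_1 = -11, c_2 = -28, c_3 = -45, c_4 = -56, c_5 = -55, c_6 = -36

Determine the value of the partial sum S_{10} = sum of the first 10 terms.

1st diffs: -17, -17, -11, 1, 19.
2nd diffs: 0, 6, 12, 18.
3rd diffs: 6, 6, 6 (constant).
So c_j = j^3 - 6j^2 - 6j.
Continuing: 7, 80, 189, 340.
Summing j = 1..10 (10 terms) gives 385.

385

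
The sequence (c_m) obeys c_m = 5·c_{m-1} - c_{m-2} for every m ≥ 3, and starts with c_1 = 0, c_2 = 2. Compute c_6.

c_3 = 10  c_4 = 48  c_5 = 230  c_6 = 1102.

1102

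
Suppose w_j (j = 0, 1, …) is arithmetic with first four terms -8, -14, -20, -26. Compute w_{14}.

Common difference d = -6.
w_j = -8 + (j - 0)·(-6).
w_{14} = -8 + 14·(-6) = -92.

-92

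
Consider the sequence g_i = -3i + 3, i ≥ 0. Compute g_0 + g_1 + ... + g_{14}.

Over i = 0..14: Σi = 105.
Total = (-3)·105 + (3)·15 = -270.

-270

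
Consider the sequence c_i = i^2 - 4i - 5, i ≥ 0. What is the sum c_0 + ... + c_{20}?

1925

Over i = 0..20: Σi = 210, Σi² = 2870.
Total = (1)·2870 + (-4)·210 + (-5)·21 = 1925.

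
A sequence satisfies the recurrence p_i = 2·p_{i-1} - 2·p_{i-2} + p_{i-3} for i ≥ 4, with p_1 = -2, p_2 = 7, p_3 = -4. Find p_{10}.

Compute successive terms:
p_4 = -24; p_5 = -33; p_6 = -22; p_7 = -2; p_8 = 7; p_9 = -4; p_{10} = -24.

-24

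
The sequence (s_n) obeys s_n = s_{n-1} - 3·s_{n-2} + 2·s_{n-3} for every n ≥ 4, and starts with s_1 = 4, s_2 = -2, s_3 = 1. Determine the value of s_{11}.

Step forward from the initial values:
s_4 = 15, s_5 = 8, s_6 = -35, s_7 = -29, s_8 = 92, s_9 = 109, s_{10} = -225, s_{11} = -368.

-368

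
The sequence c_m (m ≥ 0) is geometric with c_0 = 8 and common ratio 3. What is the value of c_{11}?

1417176

c_m = 8·3^(m-0).
c_{11} = 8·3^11 = 1417176.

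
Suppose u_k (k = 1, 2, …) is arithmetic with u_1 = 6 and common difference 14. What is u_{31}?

426

u_k = 6 + (k - 1)·14.
u_{31} = 6 + 30·14 = 426.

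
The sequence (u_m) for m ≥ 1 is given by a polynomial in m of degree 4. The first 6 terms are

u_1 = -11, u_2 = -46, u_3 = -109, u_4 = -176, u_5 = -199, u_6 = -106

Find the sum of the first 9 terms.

1st diffs: -35, -63, -67, -23, 93.
2nd diffs: -28, -4, 44, 116.
3rd diffs: 24, 48, 72.
4th diffs: 24, 24 (constant).
Newton forward-difference form: u_m = -11 + (-35)·C(m-1,1) + (-28)·C(m-1,2) + 24·C(m-1,3) + 24·C(m-1,4).
Continuing: 199, 836, 1949.
Summing m = 1..9 (9 terms) gives 2337.

2337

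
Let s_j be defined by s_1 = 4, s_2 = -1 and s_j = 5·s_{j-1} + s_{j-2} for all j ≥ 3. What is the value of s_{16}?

-2294335686

Compute successive terms:
s_3 = -1, s_4 = -6, s_5 = -31, …, s_{13} = -16387276, s_{14} = -85092281, s_{15} = -441848681, s_{16} = -2294335686.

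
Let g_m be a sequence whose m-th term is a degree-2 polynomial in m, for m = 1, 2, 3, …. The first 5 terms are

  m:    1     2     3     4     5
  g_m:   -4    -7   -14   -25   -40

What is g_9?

1st diffs: -3, -7, -11, -15.
2nd diffs: -4, -4, -4 (constant).
Newton forward-difference form: g_m = -4 + (-3)·C(m-1,1) + (-4)·C(m-1,2).
At m = 9: m-1 = 8, so g_9 = -4 - 24 - 112 = -140.

-140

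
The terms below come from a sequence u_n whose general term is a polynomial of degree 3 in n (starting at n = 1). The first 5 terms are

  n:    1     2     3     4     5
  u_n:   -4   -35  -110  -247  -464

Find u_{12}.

1st diffs: -31, -75, -137, -217.
2nd diffs: -44, -62, -80.
3rd diffs: -18, -18 (constant).
So u_n = -3n^3 - 4n^2 + 2n + 1.
Evaluating at n = 12 gives u_{12} = -5735.

-5735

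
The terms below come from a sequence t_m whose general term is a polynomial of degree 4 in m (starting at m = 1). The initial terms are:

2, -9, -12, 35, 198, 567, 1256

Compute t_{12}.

1st diffs: -11, -3, 47, 163, 369, 689.
2nd diffs: 8, 50, 116, 206, 320.
3rd diffs: 42, 66, 90, 114.
4th diffs: 24, 24, 24 (constant).
Newton forward-difference form: t_m = 2 + (-11)·C(m-1,1) + 8·C(m-1,2) + 42·C(m-1,3) + 24·C(m-1,4).
At m = 12: m-1 = 11, so t_{12} = 2 - 121 + 440 + 6930 + 7920 = 15171.

15171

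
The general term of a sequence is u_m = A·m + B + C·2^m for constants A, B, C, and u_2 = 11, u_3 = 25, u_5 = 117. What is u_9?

2029

Write the equations: 2A + B + 4C = 11; 3A + B + 8C = 25; 5A + B + 32C = 117.
Subtracting the first from the second: A + 4C = 14.
Subtracting the second from the third: 2A + 24C = 92.
Solving: C = 4, A = -2, then B = -1.
Hence u_9 = -2·9 + (-1) + 4·512 = 2029.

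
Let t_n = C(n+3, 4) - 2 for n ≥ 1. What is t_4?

33

C(7, 4) = 35, so t_4 = 33.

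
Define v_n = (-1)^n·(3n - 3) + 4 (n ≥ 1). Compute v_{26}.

79

(-1)^26 = 1; 3n - 3 at n=26 is 75; so v_{26} = 79.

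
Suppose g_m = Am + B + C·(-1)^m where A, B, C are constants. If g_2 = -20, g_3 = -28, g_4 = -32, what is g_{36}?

-224

The three given values yield: 2A + B + C = -20; 3A + B - C = -28; 4A + B + C = -32.
Subtracting the first from the second: A - 2C = -8.
Subtracting the second from the third: A + 2C = -4.
Solving: C = 1, A = -6, then B = -9.
Hence g_{36} = -6·36 + (-9) + 1·1 = -224.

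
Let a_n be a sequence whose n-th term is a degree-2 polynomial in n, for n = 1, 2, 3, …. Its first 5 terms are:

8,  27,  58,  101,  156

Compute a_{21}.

2668

1st diffs: 19, 31, 43, 55.
2nd diffs: 12, 12, 12 (constant).
Newton forward-difference form: a_n = 8 + 19·C(n-1,1) + 12·C(n-1,2).
At n = 21: n-1 = 20, so a_{21} = 8 + 380 + 2280 = 2668.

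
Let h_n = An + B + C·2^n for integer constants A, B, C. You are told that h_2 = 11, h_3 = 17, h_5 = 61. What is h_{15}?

65513

Write the equations: 2A + B + 4C = 11; 3A + B + 8C = 17; 5A + B + 32C = 61.
Subtracting the first from the second: A + 4C = 6.
Subtracting the second from the third: 2A + 24C = 44.
Solving: C = 2, A = -2, then B = 7.
So h_n = -2·n + 7 + 2·2^n; at n=15 this is 65513.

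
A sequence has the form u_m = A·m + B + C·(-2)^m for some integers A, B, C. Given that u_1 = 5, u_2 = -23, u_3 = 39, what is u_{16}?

Write the equations: A + B - 2C = 5; 2A + B + 4C = -23; 3A + B - 8C = 39.
Subtracting the first from the second: A + 6C = -28.
Subtracting the second from the third: A - 12C = 62.
Solving: C = -5, A = 2, then B = -7.
Hence u_{16} = 2·16 + (-7) + (-5)·65536 = -327655.

-327655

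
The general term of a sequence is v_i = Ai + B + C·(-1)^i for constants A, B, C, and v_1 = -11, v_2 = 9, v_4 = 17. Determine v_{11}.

29

The three given values yield: A + B - C = -11; 2A + B + C = 9; 4A + B + C = 17.
Subtracting the first from the second: A + 2C = 20.
Subtracting the second from the third: 2A = 8.
Solving: C = 8, A = 4, then B = -7.
Hence v_{11} = 4·11 + (-7) + 8·(-1) = 29.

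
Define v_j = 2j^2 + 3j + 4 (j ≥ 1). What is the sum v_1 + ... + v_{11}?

Over j = 1..11: Σj = 66, Σj² = 506.
Total = (2)·506 + (3)·66 + (4)·11 = 1254.

1254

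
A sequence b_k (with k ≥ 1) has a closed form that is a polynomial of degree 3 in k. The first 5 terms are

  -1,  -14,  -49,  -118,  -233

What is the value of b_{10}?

-1918

1st diffs: -13, -35, -69, -115.
2nd diffs: -22, -34, -46.
3rd diffs: -12, -12 (constant).
Newton forward-difference form: b_k = -1 + (-13)·C(k-1,1) + (-22)·C(k-1,2) + (-12)·C(k-1,3).
At k = 10: k-1 = 9, so b_{10} = -1 - 117 - 792 - 1008 = -1918.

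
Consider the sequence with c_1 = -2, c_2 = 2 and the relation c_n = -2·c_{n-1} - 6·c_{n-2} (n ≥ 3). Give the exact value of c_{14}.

-166528

Compute successive terms:
c_3 = 8; c_4 = -28; c_5 = 8; …; c_{11} = -7552; c_{12} = 37952; c_{13} = -30592; c_{14} = -166528.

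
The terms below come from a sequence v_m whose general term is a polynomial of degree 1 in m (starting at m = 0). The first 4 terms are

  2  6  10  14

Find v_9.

38

1st diffs: 4, 4, 4 (constant).
So v_m = 4m + 2.
Evaluating at m = 9 gives v_9 = 38.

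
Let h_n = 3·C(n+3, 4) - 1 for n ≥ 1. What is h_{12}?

C(15, 4) = 1365, so h_{12} = 4094.

4094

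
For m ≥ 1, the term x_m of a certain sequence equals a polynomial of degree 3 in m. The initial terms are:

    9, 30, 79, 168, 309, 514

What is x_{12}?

1st diffs: 21, 49, 89, 141, 205.
2nd diffs: 28, 40, 52, 64.
3rd diffs: 12, 12, 12 (constant).
So x_m = 2m^3 + 2m^2 + m + 4.
Evaluating at m = 12 gives x_{12} = 3760.

3760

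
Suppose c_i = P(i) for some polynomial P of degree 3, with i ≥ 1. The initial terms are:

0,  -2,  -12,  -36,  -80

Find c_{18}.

-5202

1st diffs: -2, -10, -24, -44.
2nd diffs: -8, -14, -20.
3rd diffs: -6, -6 (constant).
Newton forward-difference form: c_i = (-2)·C(i-1,1) + (-8)·C(i-1,2) + (-6)·C(i-1,3).
At i = 18: i-1 = 17, so c_{18} = -34 - 1088 - 4080 = -5202.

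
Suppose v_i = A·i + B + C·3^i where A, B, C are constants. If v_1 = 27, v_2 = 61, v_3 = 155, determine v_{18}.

1937102525

Write the equations: A + B + 3C = 27; 2A + B + 9C = 61; 3A + B + 27C = 155.
Subtracting the first from the second: A + 6C = 34.
Subtracting the second from the third: A + 18C = 94.
Solving: C = 5, A = 4, then B = 8.
Therefore v_{18} = 72 + 8 + 5·387420489 = 1937102525.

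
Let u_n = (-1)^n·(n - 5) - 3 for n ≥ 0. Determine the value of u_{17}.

(-1)^17 = -1; n - 5 at n=17 is 12; so u_{17} = -15.

-15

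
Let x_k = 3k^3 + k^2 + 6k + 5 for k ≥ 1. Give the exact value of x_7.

1125

x_7 = 3·7^3 + 1·7^2 + 6·7 + 5 = 1125.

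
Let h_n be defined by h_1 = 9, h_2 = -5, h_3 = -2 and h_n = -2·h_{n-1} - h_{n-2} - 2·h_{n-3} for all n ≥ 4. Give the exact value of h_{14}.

h_4 = -9, h_5 = 30, h_6 = -47, …, h_{11} = 1426, h_{12} = -2865, h_{13} = 5742, h_{14} = -11471.

-11471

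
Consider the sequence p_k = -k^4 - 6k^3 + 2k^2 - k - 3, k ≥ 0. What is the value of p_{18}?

-139341

p_{18} = -1·18^4 - 6·18^3 + 2·18^2 - 1·18 - 3 = -139341.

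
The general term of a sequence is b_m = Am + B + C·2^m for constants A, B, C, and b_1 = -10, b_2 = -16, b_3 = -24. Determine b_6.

Write the equations: A + B + 2C = -10; 2A + B + 4C = -16; 3A + B + 8C = -24.
Subtracting the first from the second: A + 2C = -6.
Subtracting the second from the third: A + 4C = -8.
Solving: C = -1, A = -4, then B = -4.
So b_m = -4·m + (-4) + (-1)·2^m; at m=6 this is -92.

-92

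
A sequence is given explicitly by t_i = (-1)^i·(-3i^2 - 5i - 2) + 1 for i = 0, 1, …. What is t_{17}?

(-1)^17 = -1; -3i^2 - 5i - 2 at i=17 is -954; so t_{17} = 955.

955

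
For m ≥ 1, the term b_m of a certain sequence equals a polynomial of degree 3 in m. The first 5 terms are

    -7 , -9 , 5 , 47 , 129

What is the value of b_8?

735

1st diffs: -2, 14, 42, 82.
2nd diffs: 16, 28, 40.
3rd diffs: 12, 12 (constant).
Newton forward-difference form: b_m = -7 + (-2)·C(m-1,1) + 16·C(m-1,2) + 12·C(m-1,3).
At m = 8: m-1 = 7, so b_8 = -7 - 14 + 336 + 420 = 735.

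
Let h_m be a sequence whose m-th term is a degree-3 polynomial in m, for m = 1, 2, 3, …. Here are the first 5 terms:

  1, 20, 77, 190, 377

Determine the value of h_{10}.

1st diffs: 19, 57, 113, 187.
2nd diffs: 38, 56, 74.
3rd diffs: 18, 18 (constant).
Newton forward-difference form: h_m = 1 + 19·C(m-1,1) + 38·C(m-1,2) + 18·C(m-1,3).
At m = 10: m-1 = 9, so h_{10} = 1 + 171 + 1368 + 1512 = 3052.

3052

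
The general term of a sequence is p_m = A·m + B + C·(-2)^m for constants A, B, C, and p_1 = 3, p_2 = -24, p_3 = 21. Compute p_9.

The three given values yield: A + B - 2C = 3; 2A + B + 4C = -24; 3A + B - 8C = 21.
Subtracting the first from the second: A + 6C = -27.
Subtracting the second from the third: A - 12C = 45.
Solving: C = -4, A = -3, then B = -2.
Hence p_9 = -3·9 + (-2) + (-4)·(-512) = 2019.

2019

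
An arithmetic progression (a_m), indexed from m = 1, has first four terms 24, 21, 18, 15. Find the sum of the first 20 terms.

Common difference d = -3.
a_m = 24 + (m - 1)·(-3).
a_{20} = -33; S = 20·(24 + (-33))/2 = -90.

-90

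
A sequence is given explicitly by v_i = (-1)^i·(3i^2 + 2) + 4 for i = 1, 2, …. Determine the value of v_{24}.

1734

(-1)^24 = 1; 3i^2 + 2 at i=24 is 1730; so v_{24} = 1734.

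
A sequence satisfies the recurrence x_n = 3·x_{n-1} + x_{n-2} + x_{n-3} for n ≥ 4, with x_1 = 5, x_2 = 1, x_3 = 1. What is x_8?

Iterate the recurrence:
x_4 = 9  x_5 = 29  x_6 = 97  x_7 = 329  x_8 = 1113.

1113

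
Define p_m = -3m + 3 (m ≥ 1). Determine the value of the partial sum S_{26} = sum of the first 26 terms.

-975

Over m = 1..26: Σm = 351.
Total = (-3)·351 + (3)·26 = -975.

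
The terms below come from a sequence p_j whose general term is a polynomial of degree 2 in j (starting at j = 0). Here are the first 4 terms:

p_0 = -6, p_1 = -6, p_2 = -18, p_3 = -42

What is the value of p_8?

-342

1st diffs: 0, -12, -24.
2nd diffs: -12, -12 (constant).
Newton forward-difference form: p_j = -6 + (-12)·C(j,2).
At j = 8: j = 8, so p_8 = -6 - 336 = -342.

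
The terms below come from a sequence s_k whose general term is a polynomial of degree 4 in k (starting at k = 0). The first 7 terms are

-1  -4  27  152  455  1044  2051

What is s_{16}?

81311

1st diffs: -3, 31, 125, 303, 589, 1007.
2nd diffs: 34, 94, 178, 286, 418.
3rd diffs: 60, 84, 108, 132.
4th diffs: 24, 24, 24 (constant).
Newton forward-difference form: s_k = -1 + (-3)·C(k,1) + 34·C(k,2) + 60·C(k,3) + 24·C(k,4).
At k = 16: k = 16, so s_{16} = -1 - 48 + 4080 + 33600 + 43680 = 81311.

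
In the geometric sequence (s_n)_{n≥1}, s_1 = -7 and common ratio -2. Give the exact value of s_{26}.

234881024

s_n = (-7)·(-2)^(n-1).
s_{26} = (-7)·(-2)^25 = 234881024.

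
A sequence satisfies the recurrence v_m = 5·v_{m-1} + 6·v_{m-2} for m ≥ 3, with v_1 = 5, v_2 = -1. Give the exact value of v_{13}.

Applying the relation repeatedly:
v_3 = 25, v_4 = 119, v_5 = 745, …, v_{10} = 5758679, v_{11} = 34552105, v_{12} = 207312599, v_{13} = 1243875625.
(Characteristic roots are 6 and -1.)

1243875625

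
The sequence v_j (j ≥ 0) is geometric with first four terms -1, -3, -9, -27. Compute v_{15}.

-14348907

Common ratio r = 3.
v_j = (-1)·3^(j-0).
v_{15} = (-1)·3^15 = -14348907.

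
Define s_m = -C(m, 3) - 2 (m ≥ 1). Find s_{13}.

C(13, 3) = 286, so s_{13} = -288.

-288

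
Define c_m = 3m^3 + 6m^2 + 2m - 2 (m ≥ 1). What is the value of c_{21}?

30469

c_{21} = 3·21^3 + 6·21^2 + 2·21 - 2 = 30469.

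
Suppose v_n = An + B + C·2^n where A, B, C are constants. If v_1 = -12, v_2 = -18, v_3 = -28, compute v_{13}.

At n = 1, 2, 3: A + B + 2C = -12; 2A + B + 4C = -18; 3A + B + 8C = -28.
Subtracting the first from the second: A + 2C = -6.
Subtracting the second from the third: A + 4C = -10.
Solving: C = -2, A = -2, then B = -6.
Therefore v_{13} = -26 + (-6) + (-2)·8192 = -16416.

-16416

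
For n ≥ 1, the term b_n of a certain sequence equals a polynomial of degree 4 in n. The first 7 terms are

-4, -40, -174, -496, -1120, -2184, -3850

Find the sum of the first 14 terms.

1st diffs: -36, -134, -322, -624, -1064, -1666.
2nd diffs: -98, -188, -302, -440, -602.
3rd diffs: -90, -114, -138, -162.
4th diffs: -24, -24, -24 (constant).
Newton forward-difference form: b_n = -4 + (-36)·C(n-1,1) + (-98)·C(n-1,2) + (-90)·C(n-1,3) + (-24)·C(n-1,4).
Continuing: …, -6304, -9756, -14440, -20614, …, b_{14} = -51016.
Summing n = 1..14 (14 terms) gives -177142.

-177142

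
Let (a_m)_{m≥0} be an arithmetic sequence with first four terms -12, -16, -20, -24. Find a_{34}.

-148

Common difference d = -4.
a_m = -12 + (m - 0)·(-4).
a_{34} = -12 + 34·(-4) = -148.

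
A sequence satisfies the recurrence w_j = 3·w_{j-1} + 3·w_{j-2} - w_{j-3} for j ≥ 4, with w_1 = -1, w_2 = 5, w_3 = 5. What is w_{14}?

14840285

Applying the relation repeatedly:
w_4 = 31; w_5 = 103; w_6 = 397; …; w_{11} = 285493; w_{12} = 1065487; w_{13} = 3976439; w_{14} = 14840285.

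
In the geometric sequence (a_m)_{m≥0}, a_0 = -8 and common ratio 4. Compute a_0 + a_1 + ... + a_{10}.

-11184808

a_m = (-8)·4^(m-0).
S = (-8)·(4^11 - 1)/(4 - 1) = (-8)·(4194304 - 1)/(3) = -11184808.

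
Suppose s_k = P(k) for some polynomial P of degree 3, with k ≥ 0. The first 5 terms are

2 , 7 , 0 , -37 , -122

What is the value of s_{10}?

-2648

1st diffs: 5, -7, -37, -85.
2nd diffs: -12, -30, -48.
3rd diffs: -18, -18 (constant).
So s_k = -3k^3 + 3k^2 + 5k + 2.
Evaluating at k = 10 gives s_{10} = -2648.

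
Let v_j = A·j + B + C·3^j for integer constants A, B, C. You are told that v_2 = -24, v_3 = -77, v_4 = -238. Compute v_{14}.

Plug in j = 2, 3, 4: 2A + B + 9C = -24; 3A + B + 27C = -77; 4A + B + 81C = -238.
Subtracting the first from the second: A + 18C = -53.
Subtracting the second from the third: A + 54C = -161.
Solving: C = -3, A = 1, then B = 1.
Hence v_{14} = 1·14 + 1 + (-3)·4782969 = -14348892.

-14348892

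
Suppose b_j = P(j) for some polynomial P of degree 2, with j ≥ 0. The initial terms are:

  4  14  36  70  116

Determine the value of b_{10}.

1st diffs: 10, 22, 34, 46.
2nd diffs: 12, 12, 12 (constant).
Newton forward-difference form: b_j = 4 + 10·C(j,1) + 12·C(j,2).
At j = 10: j = 10, so b_{10} = 4 + 100 + 540 = 644.

644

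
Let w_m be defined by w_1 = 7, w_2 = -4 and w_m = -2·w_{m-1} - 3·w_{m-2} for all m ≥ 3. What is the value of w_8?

-262

Step forward from the initial values:
w_3 = -13  w_4 = 38  w_5 = -37  w_6 = -40  w_7 = 191  w_8 = -262.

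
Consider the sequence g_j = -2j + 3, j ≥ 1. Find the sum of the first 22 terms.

Over j = 1..22: Σj = 253.
Total = (-2)·253 + (3)·22 = -440.

-440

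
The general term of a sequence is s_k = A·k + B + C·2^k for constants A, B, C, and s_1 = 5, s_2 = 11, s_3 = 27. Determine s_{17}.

655291

Write the equations: A + B + 2C = 5; 2A + B + 4C = 11; 3A + B + 8C = 27.
Subtracting the first from the second: A + 2C = 6.
Subtracting the second from the third: A + 4C = 16.
Solving: C = 5, A = -4, then B = -1.
Therefore s_{17} = -68 + (-1) + 5·131072 = 655291.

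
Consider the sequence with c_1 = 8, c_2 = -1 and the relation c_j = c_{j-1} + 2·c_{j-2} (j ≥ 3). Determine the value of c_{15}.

38235

c_3 = 15  c_4 = 13  c_5 = 43  …  c_{12} = 4773  c_{13} = 9563  c_{14} = 19109  c_{15} = 38235.
(Characteristic roots are 2 and -1.)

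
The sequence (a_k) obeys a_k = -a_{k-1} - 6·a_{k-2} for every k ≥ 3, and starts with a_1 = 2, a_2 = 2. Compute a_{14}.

Applying the relation repeatedly:
a_3 = -14, a_4 = 2, a_5 = 82, …, a_{11} = -1358, a_{12} = 44546, a_{13} = -36398, a_{14} = -230878.

-230878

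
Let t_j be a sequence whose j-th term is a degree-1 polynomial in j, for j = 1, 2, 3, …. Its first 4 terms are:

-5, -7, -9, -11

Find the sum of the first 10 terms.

-140

1st diffs: -2, -2, -2 (constant).
So t_j = -2j - 3.
Continuing: …, -13, -15, -17, -19, …, t_{10} = -23.
Summing j = 1..10 (10 terms) gives -140.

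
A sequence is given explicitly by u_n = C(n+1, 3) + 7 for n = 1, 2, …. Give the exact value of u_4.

C(5, 3) = 10, so u_4 = 17.

17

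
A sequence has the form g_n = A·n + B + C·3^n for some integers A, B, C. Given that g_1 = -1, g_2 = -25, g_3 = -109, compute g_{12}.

The three given values yield: A + B + 3C = -1; 2A + B + 9C = -25; 3A + B + 27C = -109.
Subtracting the first from the second: A + 6C = -24.
Subtracting the second from the third: A + 18C = -84.
Solving: C = -5, A = 6, then B = 8.
Therefore g_{12} = 72 + 8 + (-5)·531441 = -2657125.

-2657125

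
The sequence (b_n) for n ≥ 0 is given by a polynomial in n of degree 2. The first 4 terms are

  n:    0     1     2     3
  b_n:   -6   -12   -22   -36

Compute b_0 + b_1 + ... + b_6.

-308

1st diffs: -6, -10, -14.
2nd diffs: -4, -4 (constant).
Newton forward-difference form: b_n = -6 + (-6)·C(n,1) + (-4)·C(n,2).
Continuing: -54, -76, -102.
Summing n = 0..6 (7 terms) gives -308.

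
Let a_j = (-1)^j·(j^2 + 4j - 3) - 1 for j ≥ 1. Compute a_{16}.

(-1)^16 = 1; j^2 + 4j - 3 at j=16 is 317; so a_{16} = 316.

316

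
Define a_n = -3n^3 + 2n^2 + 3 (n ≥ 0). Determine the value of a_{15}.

-9672

a_{15} = -3·15^3 + 2·15^2 + 3 = -9672.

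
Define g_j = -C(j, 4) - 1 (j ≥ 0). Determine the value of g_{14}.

-1002

C(14, 4) = 1001, so g_{14} = -1002.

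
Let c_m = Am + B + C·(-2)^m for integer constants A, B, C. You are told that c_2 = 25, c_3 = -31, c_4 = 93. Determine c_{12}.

The three given values yield: 2A + B + 4C = 25; 3A + B - 8C = -31; 4A + B + 16C = 93.
Subtracting the first from the second: A - 12C = -56.
Subtracting the second from the third: A + 24C = 124.
Solving: C = 5, A = 4, then B = -3.
So c_m = 4·m + (-3) + 5·(-2)^m; at m=12 this is 20525.

20525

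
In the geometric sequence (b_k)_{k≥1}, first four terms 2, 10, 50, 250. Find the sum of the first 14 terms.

3051757812

Common ratio r = 5.
b_k = 2·5^(k-1).
S = 2·(5^14 - 1)/(5 - 1) = 2·(6103515625 - 1)/(4) = 3051757812.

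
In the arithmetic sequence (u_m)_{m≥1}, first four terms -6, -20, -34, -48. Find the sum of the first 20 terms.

-2780

Common difference d = -14.
u_m = -6 + (m - 1)·(-14).
u_{20} = -272; S = 20·(-6 + (-272))/2 = -2780.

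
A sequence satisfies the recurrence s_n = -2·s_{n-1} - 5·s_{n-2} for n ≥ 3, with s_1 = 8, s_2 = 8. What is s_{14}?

Compute successive terms:
s_3 = -56  s_4 = 72  s_5 = 136  …  s_{11} = 26824  s_{12} = -72888  s_{13} = 11656  s_{14} = 341128.

341128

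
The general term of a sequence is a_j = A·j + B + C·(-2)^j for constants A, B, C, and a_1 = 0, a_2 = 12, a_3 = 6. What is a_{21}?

-2097030

Plug in j = 1, 2, 3: A + B - 2C = 0; 2A + B + 4C = 12; 3A + B - 8C = 6.
Subtracting the first from the second: A + 6C = 12.
Subtracting the second from the third: A - 12C = -6.
Solving: C = 1, A = 6, then B = -4.
So a_j = 6·j + (-4) + 1·(-2)^j; at j=21 this is -2097030.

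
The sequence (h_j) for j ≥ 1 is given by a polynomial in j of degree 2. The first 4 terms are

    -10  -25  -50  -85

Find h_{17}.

-1450

1st diffs: -15, -25, -35.
2nd diffs: -10, -10 (constant).
Newton forward-difference form: h_j = -10 + (-15)·C(j-1,1) + (-10)·C(j-1,2).
At j = 17: j-1 = 16, so h_{17} = -10 - 240 - 1200 = -1450.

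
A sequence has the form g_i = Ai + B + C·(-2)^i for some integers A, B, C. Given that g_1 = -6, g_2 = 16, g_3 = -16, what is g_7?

At i = 1, 2, 3: A + B - 2C = -6; 2A + B + 4C = 16; 3A + B - 8C = -16.
Subtracting the first from the second: A + 6C = 22.
Subtracting the second from the third: A - 12C = -32.
Solving: C = 3, A = 4, then B = -4.
So g_i = 4·i + (-4) + 3·(-2)^i; at i=7 this is -360.

-360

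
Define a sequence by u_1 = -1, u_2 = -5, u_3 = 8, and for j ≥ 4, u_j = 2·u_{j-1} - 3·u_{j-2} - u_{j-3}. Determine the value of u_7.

Applying the relation repeatedly:
u_4 = 32; u_5 = 45; u_6 = -14; u_7 = -195.

-195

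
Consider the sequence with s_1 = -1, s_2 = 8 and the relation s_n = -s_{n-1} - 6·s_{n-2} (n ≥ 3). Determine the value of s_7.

Compute successive terms:
s_3 = -2  s_4 = -46  s_5 = 58  s_6 = 218  s_7 = -566.

-566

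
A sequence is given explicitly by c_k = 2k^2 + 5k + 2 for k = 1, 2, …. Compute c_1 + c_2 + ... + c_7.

Over k = 1..7: Σk = 28, Σk² = 140.
Total = (2)·140 + (5)·28 + (2)·7 = 434.

434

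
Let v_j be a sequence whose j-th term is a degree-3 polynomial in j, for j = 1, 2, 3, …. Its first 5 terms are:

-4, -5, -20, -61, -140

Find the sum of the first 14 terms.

-17255

1st diffs: -1, -15, -41, -79.
2nd diffs: -14, -26, -38.
3rd diffs: -12, -12 (constant).
So v_j = -2j^3 + 5j^2 - 2j - 5.
Continuing: …, -269, -460, -725, -1076, …, v_{14} = -4541.
Summing j = 1..14 (14 terms) gives -17255.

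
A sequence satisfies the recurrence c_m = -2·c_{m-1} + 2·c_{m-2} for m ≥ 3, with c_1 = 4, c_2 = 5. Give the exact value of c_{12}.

37856

Compute successive terms:
c_3 = -2; c_4 = 14; c_5 = -32; c_6 = 92; c_7 = -248; c_8 = 680; c_9 = -1856; c_{10} = 5072; c_{11} = -13856; c_{12} = 37856.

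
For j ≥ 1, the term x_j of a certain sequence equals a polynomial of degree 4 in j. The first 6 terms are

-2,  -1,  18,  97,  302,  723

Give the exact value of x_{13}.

1st diffs: 1, 19, 79, 205, 421.
2nd diffs: 18, 60, 126, 216.
3rd diffs: 42, 66, 90.
4th diffs: 24, 24 (constant).
Newton forward-difference form: x_j = -2 + 1·C(j-1,1) + 18·C(j-1,2) + 42·C(j-1,3) + 24·C(j-1,4).
At j = 13: j-1 = 12, so x_{13} = -2 + 12 + 1188 + 9240 + 11880 = 22318.

22318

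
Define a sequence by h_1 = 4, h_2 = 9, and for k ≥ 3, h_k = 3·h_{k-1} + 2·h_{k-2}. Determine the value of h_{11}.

Applying the relation repeatedly:
h_3 = 35; h_4 = 123; h_5 = 439; h_6 = 1563; h_7 = 5567; h_8 = 19827; h_9 = 70615; h_{10} = 251499; h_{11} = 895727.

895727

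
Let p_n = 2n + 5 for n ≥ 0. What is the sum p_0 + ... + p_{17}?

396

Over n = 0..17: Σn = 153.
Total = (2)·153 + (5)·18 = 396.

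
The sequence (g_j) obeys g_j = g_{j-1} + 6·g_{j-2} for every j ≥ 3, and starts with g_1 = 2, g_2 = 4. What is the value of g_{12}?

282616

Applying the relation repeatedly:
g_3 = 16; g_4 = 40; g_5 = 136; g_6 = 376; g_7 = 1192; g_8 = 3448; g_9 = 10600; g_{10} = 31288; g_{11} = 94888; g_{12} = 282616.
(Characteristic roots are 3 and -2.)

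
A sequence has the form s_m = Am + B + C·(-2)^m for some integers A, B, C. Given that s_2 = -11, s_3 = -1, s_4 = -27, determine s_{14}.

At m = 2, 3, 4: 2A + B + 4C = -11; 3A + B - 8C = -1; 4A + B + 16C = -27.
Subtracting the first from the second: A - 12C = 10.
Subtracting the second from the third: A + 24C = -26.
Solving: C = -1, A = -2, then B = -3.
Therefore s_{14} = -28 + (-3) + (-1)·16384 = -16415.

-16415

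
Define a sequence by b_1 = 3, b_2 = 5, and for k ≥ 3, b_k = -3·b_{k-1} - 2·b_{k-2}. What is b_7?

-501

Applying the relation repeatedly:
b_3 = -21;  b_4 = 53;  b_5 = -117;  b_6 = 245;  b_7 = -501.
(Characteristic roots are -1 and -2.)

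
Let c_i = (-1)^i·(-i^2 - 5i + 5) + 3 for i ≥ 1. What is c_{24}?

-688

(-1)^24 = 1; -i^2 - 5i + 5 at i=24 is -691; so c_{24} = -688.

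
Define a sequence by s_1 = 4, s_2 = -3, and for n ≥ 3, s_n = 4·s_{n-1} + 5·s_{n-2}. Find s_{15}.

Iterate the recurrence:
s_3 = 8;  s_4 = 17;  s_5 = 108;  …;  s_{12} = 8138017;  s_{13} = 40690108;  s_{14} = 203450517;  s_{15} = 1017252608.
(Characteristic roots are 5 and -1.)

1017252608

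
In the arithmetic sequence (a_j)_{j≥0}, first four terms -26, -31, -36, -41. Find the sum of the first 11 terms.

-561

Common difference d = -5.
a_j = -26 + (j - 0)·(-5).
a_{10} = -76; S = 11·(-26 + (-76))/2 = -561.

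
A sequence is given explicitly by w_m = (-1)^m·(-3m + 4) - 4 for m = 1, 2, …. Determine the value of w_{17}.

43

(-1)^17 = -1; -3m + 4 at m=17 is -47; so w_{17} = 43.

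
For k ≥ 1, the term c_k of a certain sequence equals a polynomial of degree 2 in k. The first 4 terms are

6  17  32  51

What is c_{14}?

461

1st diffs: 11, 15, 19.
2nd diffs: 4, 4 (constant).
So c_k = 2k^2 + 5k - 1.
Evaluating at k = 14 gives c_{14} = 461.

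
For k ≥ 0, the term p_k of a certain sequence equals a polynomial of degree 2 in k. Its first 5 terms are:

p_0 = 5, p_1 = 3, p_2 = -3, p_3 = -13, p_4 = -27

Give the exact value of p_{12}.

-283

1st diffs: -2, -6, -10, -14.
2nd diffs: -4, -4, -4 (constant).
So p_k = -2k^2 + 5.
Evaluating at k = 12 gives p_{12} = -283.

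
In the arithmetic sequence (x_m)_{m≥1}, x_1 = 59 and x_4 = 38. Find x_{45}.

-249

Common difference d = (38 - 59) / (4 - 1) = -7.
x_m = 59 + (m - 1)·(-7).
x_{45} = 59 + 44·(-7) = -249.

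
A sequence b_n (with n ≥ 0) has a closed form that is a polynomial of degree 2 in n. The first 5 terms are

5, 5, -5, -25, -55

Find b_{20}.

-1895

1st diffs: 0, -10, -20, -30.
2nd diffs: -10, -10, -10 (constant).
Newton forward-difference form: b_n = 5 + (-10)·C(n,2).
At n = 20: n = 20, so b_{20} = 5 - 1900 = -1895.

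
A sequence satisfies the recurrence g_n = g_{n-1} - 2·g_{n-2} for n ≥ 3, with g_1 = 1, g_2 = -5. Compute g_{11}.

89

Compute successive terms:
g_3 = -7  g_4 = 3  g_5 = 17  g_6 = 11  g_7 = -23  g_8 = -45  g_9 = 1  g_{10} = 91  g_{11} = 89.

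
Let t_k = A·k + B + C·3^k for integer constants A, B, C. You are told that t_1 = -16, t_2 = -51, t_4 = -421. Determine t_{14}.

Plug in k = 1, 2, 4: A + B + 3C = -16; 2A + B + 9C = -51; 4A + B + 81C = -421.
Subtracting the first from the second: A + 6C = -35.
Subtracting the second from the third: 2A + 72C = -370.
Solving: C = -5, A = -5, then B = 4.
Hence t_{14} = -5·14 + 4 + (-5)·4782969 = -23914911.

-23914911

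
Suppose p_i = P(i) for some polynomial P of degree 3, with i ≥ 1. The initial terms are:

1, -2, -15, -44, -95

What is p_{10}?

-890

1st diffs: -3, -13, -29, -51.
2nd diffs: -10, -16, -22.
3rd diffs: -6, -6 (constant).
So p_i = -i^3 + i^2 + i.
Evaluating at i = 10 gives p_{10} = -890.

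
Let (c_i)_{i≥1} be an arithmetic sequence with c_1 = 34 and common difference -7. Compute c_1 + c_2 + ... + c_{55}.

c_i = 34 + (i - 1)·(-7).
c_{55} = -344; S = 55·(34 + (-344))/2 = -8525.

-8525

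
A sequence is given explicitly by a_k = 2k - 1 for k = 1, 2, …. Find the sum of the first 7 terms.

Over k = 1..7: Σk = 28.
Total = (2)·28 + (-1)·7 = 49.

49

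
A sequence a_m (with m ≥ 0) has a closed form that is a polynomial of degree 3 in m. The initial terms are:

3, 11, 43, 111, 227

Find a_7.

1st diffs: 8, 32, 68, 116.
2nd diffs: 24, 36, 48.
3rd diffs: 12, 12 (constant).
So a_m = 2m^3 + 6m^2 + 3.
Evaluating at m = 7 gives a_7 = 983.

983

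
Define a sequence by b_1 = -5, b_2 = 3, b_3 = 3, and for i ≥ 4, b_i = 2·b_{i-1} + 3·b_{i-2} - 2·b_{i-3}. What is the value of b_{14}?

Step forward from the initial values:
b_4 = 25, b_5 = 53, b_6 = 175, …, b_{11} = 29419, b_{12} = 82921, b_{13} = 233109, b_{14} = 656143.

656143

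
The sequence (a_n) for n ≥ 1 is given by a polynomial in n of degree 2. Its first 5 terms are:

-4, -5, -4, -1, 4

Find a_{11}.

76

1st diffs: -1, 1, 3, 5.
2nd diffs: 2, 2, 2 (constant).
So a_n = n^2 - 4n - 1.
Evaluating at n = 11 gives a_{11} = 76.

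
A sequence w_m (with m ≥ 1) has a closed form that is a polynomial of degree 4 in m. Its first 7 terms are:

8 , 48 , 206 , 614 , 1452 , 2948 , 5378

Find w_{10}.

1st diffs: 40, 158, 408, 838, 1496, 2430.
2nd diffs: 118, 250, 430, 658, 934.
3rd diffs: 132, 180, 228, 276.
4th diffs: 48, 48, 48 (constant).
Newton forward-difference form: w_m = 8 + 40·C(m-1,1) + 118·C(m-1,2) + 132·C(m-1,3) + 48·C(m-1,4).
At m = 10: m-1 = 9, so w_{10} = 8 + 360 + 4248 + 11088 + 6048 = 21752.

21752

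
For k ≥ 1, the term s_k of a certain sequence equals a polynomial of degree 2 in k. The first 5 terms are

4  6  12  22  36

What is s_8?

1st diffs: 2, 6, 10, 14.
2nd diffs: 4, 4, 4 (constant).
Newton forward-difference form: s_k = 4 + 2·C(k-1,1) + 4·C(k-1,2).
At k = 8: k-1 = 7, so s_8 = 4 + 14 + 84 = 102.

102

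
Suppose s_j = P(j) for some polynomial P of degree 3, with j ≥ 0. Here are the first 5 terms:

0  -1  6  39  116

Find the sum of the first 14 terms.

1st diffs: -1, 7, 33, 77.
2nd diffs: 8, 26, 44.
3rd diffs: 18, 18 (constant).
So s_j = 3j^3 - 5j^2 + j.
Continuing: …, 255, 474, 791, 1224, …, s_{13} = 5759.
Summing j = 0..13 (14 terms) gives 20839.

20839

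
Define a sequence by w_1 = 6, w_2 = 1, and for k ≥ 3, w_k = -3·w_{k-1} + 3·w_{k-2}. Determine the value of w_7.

w_3 = 15; w_4 = -42; w_5 = 171; w_6 = -639; w_7 = 2430.

2430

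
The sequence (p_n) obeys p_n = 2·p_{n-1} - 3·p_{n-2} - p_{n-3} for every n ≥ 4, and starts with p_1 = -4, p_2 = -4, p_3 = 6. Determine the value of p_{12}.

2986

Compute successive terms:
p_4 = 28; p_5 = 42; p_6 = -6; p_7 = -166; p_8 = -356; p_9 = -208; p_{10} = 818; p_{11} = 2616; p_{12} = 2986.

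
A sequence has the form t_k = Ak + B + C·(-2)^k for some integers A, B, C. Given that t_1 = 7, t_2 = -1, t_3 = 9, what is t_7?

121

Plug in k = 1, 2, 3: A + B - 2C = 7; 2A + B + 4C = -1; 3A + B - 8C = 9.
Subtracting the first from the second: A + 6C = -8.
Subtracting the second from the third: A - 12C = 10.
Solving: C = -1, A = -2, then B = 7.
Hence t_7 = -2·7 + 7 + (-1)·(-128) = 121.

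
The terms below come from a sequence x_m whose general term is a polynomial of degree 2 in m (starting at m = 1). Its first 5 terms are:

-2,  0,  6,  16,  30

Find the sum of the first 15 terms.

2000

1st diffs: 2, 6, 10, 14.
2nd diffs: 4, 4, 4 (constant).
Newton forward-difference form: x_m = -2 + 2·C(m-1,1) + 4·C(m-1,2).
Continuing: …, 48, 70, 96, 126, …, x_{15} = 390.
Summing m = 1..15 (15 terms) gives 2000.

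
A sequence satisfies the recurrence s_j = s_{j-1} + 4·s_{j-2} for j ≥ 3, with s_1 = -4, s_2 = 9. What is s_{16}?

Applying the relation repeatedly:
s_3 = -7  s_4 = 29  s_5 = 1  …  s_{13} = 52321  s_{14} = 138069  s_{15} = 347353  s_{16} = 899629.

899629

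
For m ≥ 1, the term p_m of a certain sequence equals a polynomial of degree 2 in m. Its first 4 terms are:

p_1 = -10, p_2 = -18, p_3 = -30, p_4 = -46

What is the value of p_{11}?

-270

1st diffs: -8, -12, -16.
2nd diffs: -4, -4 (constant).
Newton forward-difference form: p_m = -10 + (-8)·C(m-1,1) + (-4)·C(m-1,2).
At m = 11: m-1 = 10, so p_{11} = -10 - 80 - 180 = -270.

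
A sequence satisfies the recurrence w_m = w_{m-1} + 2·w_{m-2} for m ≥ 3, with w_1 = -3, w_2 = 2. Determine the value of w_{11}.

Step forward from the initial values:
w_3 = -4, w_4 = 0, w_5 = -8, w_6 = -8, w_7 = -24, w_8 = -40, w_9 = -88, w_{10} = -168, w_{11} = -344.
(Characteristic roots are 2 and -1.)

-344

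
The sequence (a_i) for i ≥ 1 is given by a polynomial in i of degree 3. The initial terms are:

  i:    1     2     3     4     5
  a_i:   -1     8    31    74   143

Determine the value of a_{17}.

5183

1st diffs: 9, 23, 43, 69.
2nd diffs: 14, 20, 26.
3rd diffs: 6, 6 (constant).
Newton forward-difference form: a_i = -1 + 9·C(i-1,1) + 14·C(i-1,2) + 6·C(i-1,3).
At i = 17: i-1 = 16, so a_{17} = -1 + 144 + 1680 + 3360 = 5183.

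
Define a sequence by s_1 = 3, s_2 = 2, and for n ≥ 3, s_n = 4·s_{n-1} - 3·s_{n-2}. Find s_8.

Compute successive terms:
s_3 = -1; s_4 = -10; s_5 = -37; s_6 = -118; s_7 = -361; s_8 = -1090.
(Characteristic roots are 3 and 1.)

-1090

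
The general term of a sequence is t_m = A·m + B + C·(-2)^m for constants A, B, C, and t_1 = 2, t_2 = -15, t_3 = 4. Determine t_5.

42

Write the equations: A + B - 2C = 2; 2A + B + 4C = -15; 3A + B - 8C = 4.
Subtracting the first from the second: A + 6C = -17.
Subtracting the second from the third: A - 12C = 19.
Solving: C = -2, A = -5, then B = 3.
Hence t_5 = -5·5 + 3 + (-2)·(-32) = 42.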